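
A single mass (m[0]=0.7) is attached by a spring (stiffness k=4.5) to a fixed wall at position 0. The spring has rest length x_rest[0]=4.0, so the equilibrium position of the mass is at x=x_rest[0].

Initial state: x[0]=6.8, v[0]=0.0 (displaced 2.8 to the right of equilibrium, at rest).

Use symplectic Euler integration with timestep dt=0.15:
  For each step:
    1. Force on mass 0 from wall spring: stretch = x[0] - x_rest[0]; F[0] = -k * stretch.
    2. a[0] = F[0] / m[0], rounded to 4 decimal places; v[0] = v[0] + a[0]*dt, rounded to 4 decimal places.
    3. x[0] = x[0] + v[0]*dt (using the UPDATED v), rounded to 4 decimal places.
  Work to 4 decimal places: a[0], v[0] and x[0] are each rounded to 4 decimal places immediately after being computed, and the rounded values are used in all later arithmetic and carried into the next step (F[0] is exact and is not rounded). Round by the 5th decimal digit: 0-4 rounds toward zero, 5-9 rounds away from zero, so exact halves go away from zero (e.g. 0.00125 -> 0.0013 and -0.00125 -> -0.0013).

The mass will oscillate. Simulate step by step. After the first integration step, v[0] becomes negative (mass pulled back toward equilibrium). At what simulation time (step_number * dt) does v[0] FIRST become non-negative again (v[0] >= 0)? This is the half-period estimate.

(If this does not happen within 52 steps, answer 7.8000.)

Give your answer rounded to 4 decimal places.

Step 0: x=[6.8000] v=[0.0000]
Step 1: x=[6.3950] v=[-2.7000]
Step 2: x=[5.6436] v=[-5.0095]
Step 3: x=[4.6544] v=[-6.5944]
Step 4: x=[3.5706] v=[-7.2254]
Step 5: x=[2.5489] v=[-6.8113]
Step 6: x=[1.7371] v=[-5.4120]
Step 7: x=[1.2526] v=[-3.2299]
Step 8: x=[1.1655] v=[-0.5806]
Step 9: x=[1.4884] v=[2.1527]
First v>=0 after going negative at step 9, time=1.3500

Answer: 1.3500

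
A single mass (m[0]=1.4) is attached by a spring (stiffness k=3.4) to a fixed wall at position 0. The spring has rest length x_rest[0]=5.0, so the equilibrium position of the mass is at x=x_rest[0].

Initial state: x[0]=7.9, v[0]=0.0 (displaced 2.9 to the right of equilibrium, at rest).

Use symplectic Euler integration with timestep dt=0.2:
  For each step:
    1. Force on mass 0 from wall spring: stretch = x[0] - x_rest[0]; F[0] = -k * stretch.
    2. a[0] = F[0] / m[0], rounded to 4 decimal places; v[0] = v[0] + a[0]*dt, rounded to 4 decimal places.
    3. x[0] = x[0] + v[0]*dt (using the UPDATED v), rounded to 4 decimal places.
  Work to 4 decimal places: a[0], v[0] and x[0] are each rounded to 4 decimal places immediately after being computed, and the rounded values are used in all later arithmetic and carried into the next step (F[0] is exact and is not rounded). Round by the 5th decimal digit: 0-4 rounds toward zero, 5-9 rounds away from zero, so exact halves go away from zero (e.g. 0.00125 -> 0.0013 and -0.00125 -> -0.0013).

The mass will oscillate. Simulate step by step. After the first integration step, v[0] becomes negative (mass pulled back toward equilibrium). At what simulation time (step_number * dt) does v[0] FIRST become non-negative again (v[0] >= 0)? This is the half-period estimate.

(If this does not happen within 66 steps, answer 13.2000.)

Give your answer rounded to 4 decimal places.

Step 0: x=[7.9000] v=[0.0000]
Step 1: x=[7.6183] v=[-1.4086]
Step 2: x=[7.0822] v=[-2.6803]
Step 3: x=[6.3439] v=[-3.6917]
Step 4: x=[5.4750] v=[-4.3445]
Step 5: x=[4.5600] v=[-4.5752]
Step 6: x=[3.6877] v=[-4.3615]
Step 7: x=[2.9429] v=[-3.7241]
Step 8: x=[2.3979] v=[-2.7249]
Step 9: x=[2.1057] v=[-1.4610]
Step 10: x=[2.0947] v=[-0.0552]
Step 11: x=[2.3659] v=[1.3559]
First v>=0 after going negative at step 11, time=2.2000

Answer: 2.2000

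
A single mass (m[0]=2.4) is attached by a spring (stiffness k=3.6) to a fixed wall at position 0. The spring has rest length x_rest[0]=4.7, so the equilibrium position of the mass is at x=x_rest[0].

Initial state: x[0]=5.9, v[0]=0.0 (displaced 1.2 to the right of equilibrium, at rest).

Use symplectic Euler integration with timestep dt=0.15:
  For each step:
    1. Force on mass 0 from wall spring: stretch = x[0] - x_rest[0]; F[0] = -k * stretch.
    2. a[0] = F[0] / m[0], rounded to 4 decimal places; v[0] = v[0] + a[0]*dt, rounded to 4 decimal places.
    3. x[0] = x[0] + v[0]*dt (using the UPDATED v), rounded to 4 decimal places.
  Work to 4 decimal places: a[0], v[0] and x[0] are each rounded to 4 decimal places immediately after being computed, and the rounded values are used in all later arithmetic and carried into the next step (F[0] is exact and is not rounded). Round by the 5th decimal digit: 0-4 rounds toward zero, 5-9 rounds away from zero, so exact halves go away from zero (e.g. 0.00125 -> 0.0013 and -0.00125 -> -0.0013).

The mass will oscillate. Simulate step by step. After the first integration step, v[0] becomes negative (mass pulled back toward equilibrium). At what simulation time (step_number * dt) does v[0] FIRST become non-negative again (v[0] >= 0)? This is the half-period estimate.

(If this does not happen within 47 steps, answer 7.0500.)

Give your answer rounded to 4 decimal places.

Answer: 2.7000

Derivation:
Step 0: x=[5.9000] v=[0.0000]
Step 1: x=[5.8595] v=[-0.2700]
Step 2: x=[5.7799] v=[-0.5309]
Step 3: x=[5.6638] v=[-0.7739]
Step 4: x=[5.5152] v=[-0.9908]
Step 5: x=[5.3391] v=[-1.1742]
Step 6: x=[5.1414] v=[-1.3180]
Step 7: x=[4.9288] v=[-1.4173]
Step 8: x=[4.7085] v=[-1.4688]
Step 9: x=[4.4879] v=[-1.4707]
Step 10: x=[4.2745] v=[-1.4230]
Step 11: x=[4.0754] v=[-1.3273]
Step 12: x=[3.8974] v=[-1.1868]
Step 13: x=[3.7465] v=[-1.0062]
Step 14: x=[3.6277] v=[-0.7917]
Step 15: x=[3.5451] v=[-0.5504]
Step 16: x=[3.5015] v=[-0.2905]
Step 17: x=[3.4984] v=[-0.0208]
Step 18: x=[3.5358] v=[0.2496]
First v>=0 after going negative at step 18, time=2.7000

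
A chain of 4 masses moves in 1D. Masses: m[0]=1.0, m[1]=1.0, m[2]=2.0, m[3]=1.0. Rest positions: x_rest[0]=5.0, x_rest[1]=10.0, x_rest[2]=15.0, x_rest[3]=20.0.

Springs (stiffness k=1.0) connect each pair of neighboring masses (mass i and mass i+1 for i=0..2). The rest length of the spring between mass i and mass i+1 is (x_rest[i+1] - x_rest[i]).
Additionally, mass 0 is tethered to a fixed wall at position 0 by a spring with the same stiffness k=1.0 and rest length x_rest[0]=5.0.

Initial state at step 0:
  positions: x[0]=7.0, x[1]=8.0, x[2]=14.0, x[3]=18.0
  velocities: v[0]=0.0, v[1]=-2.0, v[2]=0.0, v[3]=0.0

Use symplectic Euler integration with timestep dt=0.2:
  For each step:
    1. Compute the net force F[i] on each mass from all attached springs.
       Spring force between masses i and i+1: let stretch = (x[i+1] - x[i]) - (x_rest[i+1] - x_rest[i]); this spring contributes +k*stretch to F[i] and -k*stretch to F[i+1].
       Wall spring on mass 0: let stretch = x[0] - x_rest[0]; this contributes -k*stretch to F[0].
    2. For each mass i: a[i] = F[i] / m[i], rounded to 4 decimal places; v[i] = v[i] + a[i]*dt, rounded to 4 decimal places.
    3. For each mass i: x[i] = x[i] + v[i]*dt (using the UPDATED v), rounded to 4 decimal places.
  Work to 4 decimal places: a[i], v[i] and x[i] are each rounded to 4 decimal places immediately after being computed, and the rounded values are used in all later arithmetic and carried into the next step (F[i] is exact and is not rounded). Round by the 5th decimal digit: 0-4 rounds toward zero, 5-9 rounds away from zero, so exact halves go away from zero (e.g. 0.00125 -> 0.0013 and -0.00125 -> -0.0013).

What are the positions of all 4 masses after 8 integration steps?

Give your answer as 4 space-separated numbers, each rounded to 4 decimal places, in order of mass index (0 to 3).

Step 0: x=[7.0000 8.0000 14.0000 18.0000] v=[0.0000 -2.0000 0.0000 0.0000]
Step 1: x=[6.7600 7.8000 13.9600 18.0400] v=[-1.2000 -1.0000 -0.2000 0.2000]
Step 2: x=[6.2912 7.8048 13.8784 18.1168] v=[-2.3440 0.0240 -0.4080 0.3840]
Step 3: x=[5.6313 7.9920 13.7601 18.2241] v=[-3.2995 0.9360 -0.5915 0.5363]
Step 4: x=[4.8406 8.3155 13.6157 18.3528] v=[-3.9536 1.6175 -0.7219 0.6435]
Step 5: x=[3.9953 8.7120 13.4601 18.4920] v=[-4.2267 1.9826 -0.7782 0.6961]
Step 6: x=[3.1788 9.1098 13.3101 18.6299] v=[-4.0824 1.9889 -0.7498 0.6897]
Step 7: x=[2.4724 9.4384 13.1825 18.7550] v=[-3.5320 1.6428 -0.6378 0.6257]
Step 8: x=[1.9457 9.6381 13.0915 18.8572] v=[-2.6333 0.9984 -0.4550 0.5112]

Answer: 1.9457 9.6381 13.0915 18.8572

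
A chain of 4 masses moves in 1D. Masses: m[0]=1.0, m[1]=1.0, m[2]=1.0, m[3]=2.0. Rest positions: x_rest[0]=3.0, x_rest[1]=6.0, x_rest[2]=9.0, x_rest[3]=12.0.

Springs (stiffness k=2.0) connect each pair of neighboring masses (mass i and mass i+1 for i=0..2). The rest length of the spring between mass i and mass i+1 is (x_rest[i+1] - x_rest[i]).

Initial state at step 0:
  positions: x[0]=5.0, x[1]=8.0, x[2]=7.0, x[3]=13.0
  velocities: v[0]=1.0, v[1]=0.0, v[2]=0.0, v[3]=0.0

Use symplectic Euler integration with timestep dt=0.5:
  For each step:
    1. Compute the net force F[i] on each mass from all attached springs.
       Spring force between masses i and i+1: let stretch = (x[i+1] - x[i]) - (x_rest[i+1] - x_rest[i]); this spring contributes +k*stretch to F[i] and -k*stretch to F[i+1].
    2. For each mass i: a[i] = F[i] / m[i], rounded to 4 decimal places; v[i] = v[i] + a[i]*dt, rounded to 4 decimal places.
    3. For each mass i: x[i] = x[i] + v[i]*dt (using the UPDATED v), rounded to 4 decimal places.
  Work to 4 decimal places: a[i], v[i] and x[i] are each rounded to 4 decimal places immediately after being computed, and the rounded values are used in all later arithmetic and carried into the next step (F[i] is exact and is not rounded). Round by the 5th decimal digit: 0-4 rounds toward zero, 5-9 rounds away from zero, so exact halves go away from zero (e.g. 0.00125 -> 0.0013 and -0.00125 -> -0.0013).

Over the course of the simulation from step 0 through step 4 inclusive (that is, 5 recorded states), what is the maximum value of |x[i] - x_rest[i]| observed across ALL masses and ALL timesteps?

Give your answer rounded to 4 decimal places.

Step 0: x=[5.0000 8.0000 7.0000 13.0000] v=[1.0000 0.0000 0.0000 0.0000]
Step 1: x=[5.5000 6.0000 10.5000 12.2500] v=[1.0000 -4.0000 7.0000 -1.5000]
Step 2: x=[4.7500 6.0000 12.6250 11.8125] v=[-1.5000 0.0000 4.2500 -0.8750]
Step 3: x=[3.1250 8.6875 11.0313 12.3282] v=[-3.2500 5.3750 -3.1875 1.0313]
Step 4: x=[2.7813 9.7657 8.9141 13.2697] v=[-0.6875 2.1563 -4.2344 1.8829]
Max displacement = 3.7657

Answer: 3.7657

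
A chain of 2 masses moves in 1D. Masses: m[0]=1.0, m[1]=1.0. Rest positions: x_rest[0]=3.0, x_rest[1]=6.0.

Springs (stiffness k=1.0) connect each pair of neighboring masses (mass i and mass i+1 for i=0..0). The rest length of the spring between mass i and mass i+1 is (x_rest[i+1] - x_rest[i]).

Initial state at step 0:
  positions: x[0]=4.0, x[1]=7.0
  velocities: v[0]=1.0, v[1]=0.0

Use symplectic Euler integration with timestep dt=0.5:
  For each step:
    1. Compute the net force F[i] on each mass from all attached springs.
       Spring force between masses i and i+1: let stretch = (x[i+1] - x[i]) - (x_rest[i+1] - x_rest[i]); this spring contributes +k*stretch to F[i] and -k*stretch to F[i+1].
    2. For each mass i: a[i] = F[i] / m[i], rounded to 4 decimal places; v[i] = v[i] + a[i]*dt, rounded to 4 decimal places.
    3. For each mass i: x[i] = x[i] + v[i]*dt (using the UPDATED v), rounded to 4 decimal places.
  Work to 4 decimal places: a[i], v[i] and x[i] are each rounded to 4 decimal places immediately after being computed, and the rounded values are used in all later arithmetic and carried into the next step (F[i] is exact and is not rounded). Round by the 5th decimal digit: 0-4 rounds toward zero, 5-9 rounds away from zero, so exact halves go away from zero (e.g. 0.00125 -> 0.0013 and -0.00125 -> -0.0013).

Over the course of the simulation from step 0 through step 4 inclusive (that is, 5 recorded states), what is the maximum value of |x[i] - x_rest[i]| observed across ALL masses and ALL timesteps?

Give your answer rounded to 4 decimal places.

Answer: 2.0938

Derivation:
Step 0: x=[4.0000 7.0000] v=[1.0000 0.0000]
Step 1: x=[4.5000 7.0000] v=[1.0000 0.0000]
Step 2: x=[4.8750 7.1250] v=[0.7500 0.2500]
Step 3: x=[5.0625 7.4375] v=[0.3750 0.6250]
Step 4: x=[5.0938 7.9063] v=[0.0625 0.9375]
Max displacement = 2.0938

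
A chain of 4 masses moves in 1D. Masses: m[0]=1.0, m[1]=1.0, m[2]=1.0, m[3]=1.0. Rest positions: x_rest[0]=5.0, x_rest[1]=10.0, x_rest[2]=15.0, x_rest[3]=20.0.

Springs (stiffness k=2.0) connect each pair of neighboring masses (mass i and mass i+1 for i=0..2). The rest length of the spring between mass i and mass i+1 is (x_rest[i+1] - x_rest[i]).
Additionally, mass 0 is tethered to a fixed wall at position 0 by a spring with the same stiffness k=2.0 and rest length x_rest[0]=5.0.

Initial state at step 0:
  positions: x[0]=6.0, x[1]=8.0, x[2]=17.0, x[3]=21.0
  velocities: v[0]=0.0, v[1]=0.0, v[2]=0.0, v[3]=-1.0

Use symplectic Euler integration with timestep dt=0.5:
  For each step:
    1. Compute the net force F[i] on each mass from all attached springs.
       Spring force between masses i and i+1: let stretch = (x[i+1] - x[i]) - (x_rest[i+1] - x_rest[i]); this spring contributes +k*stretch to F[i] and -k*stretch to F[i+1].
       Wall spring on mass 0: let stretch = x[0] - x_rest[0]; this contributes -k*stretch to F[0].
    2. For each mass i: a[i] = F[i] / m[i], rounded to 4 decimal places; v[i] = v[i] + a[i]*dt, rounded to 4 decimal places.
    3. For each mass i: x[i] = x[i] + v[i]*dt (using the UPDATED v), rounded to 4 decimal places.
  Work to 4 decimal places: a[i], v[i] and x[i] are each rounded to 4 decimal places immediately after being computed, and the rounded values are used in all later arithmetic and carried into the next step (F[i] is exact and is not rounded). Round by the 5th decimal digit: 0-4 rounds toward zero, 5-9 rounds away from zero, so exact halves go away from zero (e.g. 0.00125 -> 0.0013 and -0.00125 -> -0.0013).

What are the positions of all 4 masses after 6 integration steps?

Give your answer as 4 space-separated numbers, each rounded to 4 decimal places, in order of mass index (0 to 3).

Step 0: x=[6.0000 8.0000 17.0000 21.0000] v=[0.0000 0.0000 0.0000 -1.0000]
Step 1: x=[4.0000 11.5000 14.5000 21.0000] v=[-4.0000 7.0000 -5.0000 0.0000]
Step 2: x=[3.7500 12.7500 13.7500 20.2500] v=[-0.5000 2.5000 -1.5000 -1.5000]
Step 3: x=[6.1250 10.0000 15.7500 18.7500] v=[4.7500 -5.5000 4.0000 -3.0000]
Step 4: x=[7.3750 8.1875 16.3750 18.2500] v=[2.5000 -3.6250 1.2500 -1.0000]
Step 5: x=[5.3438 10.0625 13.8438 19.3125] v=[-4.0625 3.7500 -5.0625 2.1250]
Step 6: x=[3.0000 11.4688 12.1563 20.1407] v=[-4.6876 2.8126 -3.3751 1.6563]

Answer: 3.0000 11.4688 12.1563 20.1407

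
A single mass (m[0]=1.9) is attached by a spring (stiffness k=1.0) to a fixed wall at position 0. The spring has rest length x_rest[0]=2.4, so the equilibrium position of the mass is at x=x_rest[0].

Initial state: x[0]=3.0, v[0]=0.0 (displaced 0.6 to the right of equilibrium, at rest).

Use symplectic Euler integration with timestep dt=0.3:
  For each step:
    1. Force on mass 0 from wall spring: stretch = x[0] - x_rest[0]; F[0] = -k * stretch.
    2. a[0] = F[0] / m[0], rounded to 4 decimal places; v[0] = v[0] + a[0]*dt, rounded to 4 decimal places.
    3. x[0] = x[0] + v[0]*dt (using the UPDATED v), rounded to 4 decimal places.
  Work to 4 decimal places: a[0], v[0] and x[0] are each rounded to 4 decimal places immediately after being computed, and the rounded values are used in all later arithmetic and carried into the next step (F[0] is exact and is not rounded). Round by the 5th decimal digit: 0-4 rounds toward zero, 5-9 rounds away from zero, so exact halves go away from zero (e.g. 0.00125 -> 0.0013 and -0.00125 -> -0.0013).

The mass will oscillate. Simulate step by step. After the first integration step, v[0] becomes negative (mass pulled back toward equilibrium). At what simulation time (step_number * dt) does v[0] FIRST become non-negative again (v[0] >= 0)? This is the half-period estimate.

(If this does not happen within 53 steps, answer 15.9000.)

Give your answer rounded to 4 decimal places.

Answer: 4.5000

Derivation:
Step 0: x=[3.0000] v=[0.0000]
Step 1: x=[2.9716] v=[-0.0947]
Step 2: x=[2.9161] v=[-0.1849]
Step 3: x=[2.8362] v=[-0.2664]
Step 4: x=[2.7356] v=[-0.3353]
Step 5: x=[2.6191] v=[-0.3883]
Step 6: x=[2.4922] v=[-0.4229]
Step 7: x=[2.3610] v=[-0.4375]
Step 8: x=[2.2316] v=[-0.4314]
Step 9: x=[2.1102] v=[-0.4048]
Step 10: x=[2.0025] v=[-0.3591]
Step 11: x=[1.9136] v=[-0.2963]
Step 12: x=[1.8478] v=[-0.2195]
Step 13: x=[1.8081] v=[-0.1323]
Step 14: x=[1.7964] v=[-0.0389]
Step 15: x=[1.8133] v=[0.0564]
First v>=0 after going negative at step 15, time=4.5000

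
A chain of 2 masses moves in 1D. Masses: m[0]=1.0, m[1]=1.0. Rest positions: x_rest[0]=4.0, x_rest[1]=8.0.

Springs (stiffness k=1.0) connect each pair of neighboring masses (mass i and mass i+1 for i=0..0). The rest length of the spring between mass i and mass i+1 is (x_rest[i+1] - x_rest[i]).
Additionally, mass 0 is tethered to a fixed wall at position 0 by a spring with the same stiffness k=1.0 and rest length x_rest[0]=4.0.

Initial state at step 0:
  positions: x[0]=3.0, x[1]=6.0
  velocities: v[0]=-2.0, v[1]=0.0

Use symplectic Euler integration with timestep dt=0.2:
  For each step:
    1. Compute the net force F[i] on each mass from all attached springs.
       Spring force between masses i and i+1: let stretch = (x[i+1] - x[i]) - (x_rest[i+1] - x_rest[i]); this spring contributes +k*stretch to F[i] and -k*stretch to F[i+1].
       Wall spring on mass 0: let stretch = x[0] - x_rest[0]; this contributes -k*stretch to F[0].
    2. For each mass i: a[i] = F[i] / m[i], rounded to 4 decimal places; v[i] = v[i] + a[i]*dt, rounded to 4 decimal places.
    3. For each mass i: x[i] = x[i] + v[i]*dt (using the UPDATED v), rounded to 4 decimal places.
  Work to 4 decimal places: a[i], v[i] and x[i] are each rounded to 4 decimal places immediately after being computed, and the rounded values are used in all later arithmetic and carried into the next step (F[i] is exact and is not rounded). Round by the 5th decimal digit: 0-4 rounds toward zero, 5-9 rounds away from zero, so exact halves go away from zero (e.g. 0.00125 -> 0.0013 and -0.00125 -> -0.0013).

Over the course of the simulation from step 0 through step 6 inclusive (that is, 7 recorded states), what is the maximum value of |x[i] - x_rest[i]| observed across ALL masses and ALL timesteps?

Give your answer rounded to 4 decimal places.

Step 0: x=[3.0000 6.0000] v=[-2.0000 0.0000]
Step 1: x=[2.6000 6.0400] v=[-2.0000 0.2000]
Step 2: x=[2.2336 6.1024] v=[-1.8320 0.3120]
Step 3: x=[1.9326 6.1700] v=[-1.5050 0.3382]
Step 4: x=[1.7238 6.2281] v=[-1.0440 0.2907]
Step 5: x=[1.6262 6.2661] v=[-0.4879 0.1898]
Step 6: x=[1.6492 6.2785] v=[0.1148 0.0618]
Max displacement = 2.3738

Answer: 2.3738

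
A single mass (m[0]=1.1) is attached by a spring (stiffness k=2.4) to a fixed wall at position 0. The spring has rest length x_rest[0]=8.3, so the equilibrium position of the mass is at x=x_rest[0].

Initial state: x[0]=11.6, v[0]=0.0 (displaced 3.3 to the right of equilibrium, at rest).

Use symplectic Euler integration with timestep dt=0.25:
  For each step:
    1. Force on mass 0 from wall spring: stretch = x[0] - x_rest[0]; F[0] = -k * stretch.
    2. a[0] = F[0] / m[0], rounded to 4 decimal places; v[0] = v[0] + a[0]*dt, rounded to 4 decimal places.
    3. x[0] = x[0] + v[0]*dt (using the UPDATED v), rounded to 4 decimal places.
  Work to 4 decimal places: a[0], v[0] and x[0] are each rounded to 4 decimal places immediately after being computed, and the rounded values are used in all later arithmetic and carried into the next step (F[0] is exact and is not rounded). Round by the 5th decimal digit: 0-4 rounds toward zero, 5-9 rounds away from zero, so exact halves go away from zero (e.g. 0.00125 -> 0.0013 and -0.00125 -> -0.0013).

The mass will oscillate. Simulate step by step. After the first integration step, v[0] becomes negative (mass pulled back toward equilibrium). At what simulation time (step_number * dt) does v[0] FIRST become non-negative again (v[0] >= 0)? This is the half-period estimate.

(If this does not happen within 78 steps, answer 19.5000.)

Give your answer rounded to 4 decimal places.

Step 0: x=[11.6000] v=[0.0000]
Step 1: x=[11.1500] v=[-1.8000]
Step 2: x=[10.3114] v=[-3.3546]
Step 3: x=[9.1985] v=[-4.4517]
Step 4: x=[7.9631] v=[-4.9418]
Step 5: x=[6.7736] v=[-4.7580]
Step 6: x=[5.7923] v=[-3.9254]
Step 7: x=[5.1529] v=[-2.5576]
Step 8: x=[4.9427] v=[-0.8410]
Step 9: x=[5.1903] v=[0.9903]
First v>=0 after going negative at step 9, time=2.2500

Answer: 2.2500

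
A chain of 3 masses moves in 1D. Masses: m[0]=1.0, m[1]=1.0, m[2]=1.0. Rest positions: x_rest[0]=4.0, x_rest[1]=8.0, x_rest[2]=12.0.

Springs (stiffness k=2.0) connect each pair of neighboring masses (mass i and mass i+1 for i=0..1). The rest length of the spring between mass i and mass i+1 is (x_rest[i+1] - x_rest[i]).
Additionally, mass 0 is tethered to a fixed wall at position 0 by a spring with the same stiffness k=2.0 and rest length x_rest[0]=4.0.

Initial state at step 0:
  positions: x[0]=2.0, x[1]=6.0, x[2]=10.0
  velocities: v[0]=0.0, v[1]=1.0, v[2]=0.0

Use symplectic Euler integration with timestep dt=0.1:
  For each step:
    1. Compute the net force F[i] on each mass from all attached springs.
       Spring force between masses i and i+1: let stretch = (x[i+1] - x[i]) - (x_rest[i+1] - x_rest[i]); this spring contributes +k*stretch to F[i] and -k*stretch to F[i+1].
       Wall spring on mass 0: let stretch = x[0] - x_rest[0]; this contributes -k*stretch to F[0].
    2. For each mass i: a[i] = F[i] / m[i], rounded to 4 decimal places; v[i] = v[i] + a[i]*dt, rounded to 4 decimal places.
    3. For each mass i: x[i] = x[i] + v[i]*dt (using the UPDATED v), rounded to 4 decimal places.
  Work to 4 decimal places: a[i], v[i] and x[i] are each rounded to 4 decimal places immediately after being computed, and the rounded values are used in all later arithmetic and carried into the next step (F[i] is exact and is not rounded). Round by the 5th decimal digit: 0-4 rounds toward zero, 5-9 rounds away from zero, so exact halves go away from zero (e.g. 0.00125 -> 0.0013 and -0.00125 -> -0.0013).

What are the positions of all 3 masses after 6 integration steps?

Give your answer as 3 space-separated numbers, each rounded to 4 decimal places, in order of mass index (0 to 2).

Answer: 2.7959 6.5238 10.0648

Derivation:
Step 0: x=[2.0000 6.0000 10.0000] v=[0.0000 1.0000 0.0000]
Step 1: x=[2.0400 6.1000 10.0000] v=[0.4000 1.0000 0.0000]
Step 2: x=[2.1204 6.1968 10.0020] v=[0.8040 0.9680 0.0200]
Step 3: x=[2.2399 6.2882 10.0079] v=[1.1952 0.9138 0.0590]
Step 4: x=[2.3956 6.3730 10.0194] v=[1.5569 0.8481 0.1151]
Step 5: x=[2.5829 6.4512 10.0380] v=[1.8733 0.7819 0.1858]
Step 6: x=[2.7959 6.5238 10.0648] v=[2.1304 0.7256 0.2684]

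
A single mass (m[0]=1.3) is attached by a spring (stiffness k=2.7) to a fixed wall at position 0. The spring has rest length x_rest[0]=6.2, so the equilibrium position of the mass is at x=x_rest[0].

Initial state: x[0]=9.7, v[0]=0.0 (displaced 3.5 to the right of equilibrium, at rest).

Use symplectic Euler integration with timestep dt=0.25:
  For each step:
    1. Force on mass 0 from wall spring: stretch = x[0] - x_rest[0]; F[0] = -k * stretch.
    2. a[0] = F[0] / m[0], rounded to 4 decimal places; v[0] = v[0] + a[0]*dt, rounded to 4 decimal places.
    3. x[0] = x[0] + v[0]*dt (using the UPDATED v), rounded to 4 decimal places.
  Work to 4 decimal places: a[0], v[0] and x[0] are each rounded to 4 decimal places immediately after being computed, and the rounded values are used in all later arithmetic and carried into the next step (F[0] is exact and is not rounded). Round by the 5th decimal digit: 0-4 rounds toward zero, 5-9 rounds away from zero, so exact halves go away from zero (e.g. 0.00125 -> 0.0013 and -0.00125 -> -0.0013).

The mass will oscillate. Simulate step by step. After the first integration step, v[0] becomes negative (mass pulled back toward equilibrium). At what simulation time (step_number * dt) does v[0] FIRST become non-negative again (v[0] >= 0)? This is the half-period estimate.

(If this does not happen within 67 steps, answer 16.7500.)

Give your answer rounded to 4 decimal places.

Answer: 2.2500

Derivation:
Step 0: x=[9.7000] v=[0.0000]
Step 1: x=[9.2457] v=[-1.8173]
Step 2: x=[8.3960] v=[-3.3987]
Step 3: x=[7.2613] v=[-4.5389]
Step 4: x=[5.9888] v=[-5.0900]
Step 5: x=[4.7437] v=[-4.9804]
Step 6: x=[3.6876] v=[-4.2243]
Step 7: x=[2.9577] v=[-2.9198]
Step 8: x=[2.6486] v=[-1.2363]
Step 9: x=[2.8005] v=[0.6077]
First v>=0 after going negative at step 9, time=2.2500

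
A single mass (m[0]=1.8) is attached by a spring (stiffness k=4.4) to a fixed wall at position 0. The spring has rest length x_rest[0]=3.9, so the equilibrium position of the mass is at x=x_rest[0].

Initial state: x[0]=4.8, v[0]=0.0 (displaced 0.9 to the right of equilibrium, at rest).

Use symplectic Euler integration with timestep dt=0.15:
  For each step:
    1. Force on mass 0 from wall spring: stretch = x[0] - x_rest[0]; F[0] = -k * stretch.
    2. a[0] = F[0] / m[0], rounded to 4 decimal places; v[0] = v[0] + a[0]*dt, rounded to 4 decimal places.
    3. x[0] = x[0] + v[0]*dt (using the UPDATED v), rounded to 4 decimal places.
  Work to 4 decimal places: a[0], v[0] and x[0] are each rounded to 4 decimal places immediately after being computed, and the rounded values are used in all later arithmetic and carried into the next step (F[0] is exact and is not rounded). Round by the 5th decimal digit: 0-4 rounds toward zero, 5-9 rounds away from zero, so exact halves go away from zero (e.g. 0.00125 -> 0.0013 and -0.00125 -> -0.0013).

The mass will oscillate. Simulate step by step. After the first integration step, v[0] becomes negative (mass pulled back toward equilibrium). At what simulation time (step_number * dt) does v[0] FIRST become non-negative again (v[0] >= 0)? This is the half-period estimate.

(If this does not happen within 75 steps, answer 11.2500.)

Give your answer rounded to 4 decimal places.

Answer: 2.1000

Derivation:
Step 0: x=[4.8000] v=[0.0000]
Step 1: x=[4.7505] v=[-0.3300]
Step 2: x=[4.6542] v=[-0.6419]
Step 3: x=[4.5164] v=[-0.9184]
Step 4: x=[4.3447] v=[-1.1444]
Step 5: x=[4.1486] v=[-1.3075]
Step 6: x=[3.9388] v=[-1.3987]
Step 7: x=[3.7269] v=[-1.4129]
Step 8: x=[3.5245] v=[-1.3494]
Step 9: x=[3.3427] v=[-1.2117]
Step 10: x=[3.1916] v=[-1.0074]
Step 11: x=[3.0794] v=[-0.7477]
Step 12: x=[3.0124] v=[-0.4468]
Step 13: x=[2.9942] v=[-0.1213]
Step 14: x=[3.0258] v=[0.2108]
First v>=0 after going negative at step 14, time=2.1000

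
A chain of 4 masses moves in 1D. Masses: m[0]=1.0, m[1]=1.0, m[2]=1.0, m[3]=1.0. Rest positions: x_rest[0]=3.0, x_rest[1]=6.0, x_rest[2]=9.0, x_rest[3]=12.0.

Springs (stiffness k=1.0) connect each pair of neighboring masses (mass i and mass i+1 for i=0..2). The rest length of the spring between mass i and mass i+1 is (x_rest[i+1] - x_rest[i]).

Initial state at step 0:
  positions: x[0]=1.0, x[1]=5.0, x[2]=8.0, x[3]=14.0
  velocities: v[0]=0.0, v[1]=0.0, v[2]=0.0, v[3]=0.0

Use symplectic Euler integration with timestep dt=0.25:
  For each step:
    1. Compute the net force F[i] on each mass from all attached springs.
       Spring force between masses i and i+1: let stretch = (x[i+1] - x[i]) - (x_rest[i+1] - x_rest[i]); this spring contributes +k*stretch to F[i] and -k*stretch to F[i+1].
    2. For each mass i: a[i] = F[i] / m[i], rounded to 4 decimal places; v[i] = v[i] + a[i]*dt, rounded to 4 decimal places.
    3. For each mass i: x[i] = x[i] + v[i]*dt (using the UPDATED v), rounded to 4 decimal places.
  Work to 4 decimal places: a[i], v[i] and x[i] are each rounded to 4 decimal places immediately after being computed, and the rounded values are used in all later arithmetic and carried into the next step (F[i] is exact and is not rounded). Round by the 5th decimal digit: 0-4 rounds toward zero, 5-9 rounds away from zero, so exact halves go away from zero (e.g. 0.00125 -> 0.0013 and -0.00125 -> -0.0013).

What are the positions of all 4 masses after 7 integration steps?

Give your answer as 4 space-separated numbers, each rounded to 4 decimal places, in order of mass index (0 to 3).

Answer: 2.1025 5.1755 9.7278 10.9944

Derivation:
Step 0: x=[1.0000 5.0000 8.0000 14.0000] v=[0.0000 0.0000 0.0000 0.0000]
Step 1: x=[1.0625 4.9375 8.1875 13.8125] v=[0.2500 -0.2500 0.7500 -0.7500]
Step 2: x=[1.1797 4.8359 8.5235 13.4609] v=[0.4688 -0.4063 1.3438 -1.4063]
Step 3: x=[1.3379 4.7363 8.9376 12.9882] v=[0.6329 -0.3985 1.6563 -1.8907]
Step 4: x=[1.5210 4.6869 9.3423 12.4499] v=[0.7325 -0.1978 1.6186 -2.1534]
Step 5: x=[1.7145 4.7306 9.6502 11.9048] v=[0.7740 0.1746 1.2317 -2.1803]
Step 6: x=[1.9090 4.8932 9.7916 11.4063] v=[0.7780 0.6505 0.5655 -1.9940]
Step 7: x=[2.1025 5.1755 9.7278 10.9944] v=[0.7741 1.1291 -0.2554 -1.6477]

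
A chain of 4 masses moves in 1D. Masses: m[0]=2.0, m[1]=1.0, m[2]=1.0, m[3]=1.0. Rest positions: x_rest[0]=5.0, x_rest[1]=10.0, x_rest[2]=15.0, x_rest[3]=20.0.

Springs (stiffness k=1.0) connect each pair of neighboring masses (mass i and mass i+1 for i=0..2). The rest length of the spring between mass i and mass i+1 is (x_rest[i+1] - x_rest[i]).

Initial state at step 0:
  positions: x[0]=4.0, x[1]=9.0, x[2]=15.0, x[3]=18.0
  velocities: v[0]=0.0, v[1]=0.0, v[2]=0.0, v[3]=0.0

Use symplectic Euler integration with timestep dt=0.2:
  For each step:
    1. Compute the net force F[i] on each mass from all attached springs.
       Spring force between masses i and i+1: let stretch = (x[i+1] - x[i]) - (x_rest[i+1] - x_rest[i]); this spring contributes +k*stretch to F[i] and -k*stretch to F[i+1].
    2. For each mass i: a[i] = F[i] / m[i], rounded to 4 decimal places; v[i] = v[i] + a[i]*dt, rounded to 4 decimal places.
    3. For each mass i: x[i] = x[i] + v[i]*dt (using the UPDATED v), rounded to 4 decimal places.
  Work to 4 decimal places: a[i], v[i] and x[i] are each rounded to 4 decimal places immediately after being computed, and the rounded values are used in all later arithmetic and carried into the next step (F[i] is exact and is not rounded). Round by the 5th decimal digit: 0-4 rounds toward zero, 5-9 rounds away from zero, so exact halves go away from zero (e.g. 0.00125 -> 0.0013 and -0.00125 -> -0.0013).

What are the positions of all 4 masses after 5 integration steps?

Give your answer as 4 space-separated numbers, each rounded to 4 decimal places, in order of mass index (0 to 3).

Answer: 4.0233 9.3533 13.6559 18.9442

Derivation:
Step 0: x=[4.0000 9.0000 15.0000 18.0000] v=[0.0000 0.0000 0.0000 0.0000]
Step 1: x=[4.0000 9.0400 14.8800 18.0800] v=[0.0000 0.2000 -0.6000 0.4000]
Step 2: x=[4.0008 9.1120 14.6544 18.2320] v=[0.0040 0.3600 -1.1280 0.7600]
Step 3: x=[4.0038 9.2012 14.3502 18.4409] v=[0.0151 0.4462 -1.5210 1.0445]
Step 4: x=[4.0108 9.2885 14.0037 18.6862] v=[0.0348 0.4365 -1.7327 1.2264]
Step 5: x=[4.0233 9.3533 13.6559 18.9442] v=[0.0626 0.3240 -1.7392 1.2899]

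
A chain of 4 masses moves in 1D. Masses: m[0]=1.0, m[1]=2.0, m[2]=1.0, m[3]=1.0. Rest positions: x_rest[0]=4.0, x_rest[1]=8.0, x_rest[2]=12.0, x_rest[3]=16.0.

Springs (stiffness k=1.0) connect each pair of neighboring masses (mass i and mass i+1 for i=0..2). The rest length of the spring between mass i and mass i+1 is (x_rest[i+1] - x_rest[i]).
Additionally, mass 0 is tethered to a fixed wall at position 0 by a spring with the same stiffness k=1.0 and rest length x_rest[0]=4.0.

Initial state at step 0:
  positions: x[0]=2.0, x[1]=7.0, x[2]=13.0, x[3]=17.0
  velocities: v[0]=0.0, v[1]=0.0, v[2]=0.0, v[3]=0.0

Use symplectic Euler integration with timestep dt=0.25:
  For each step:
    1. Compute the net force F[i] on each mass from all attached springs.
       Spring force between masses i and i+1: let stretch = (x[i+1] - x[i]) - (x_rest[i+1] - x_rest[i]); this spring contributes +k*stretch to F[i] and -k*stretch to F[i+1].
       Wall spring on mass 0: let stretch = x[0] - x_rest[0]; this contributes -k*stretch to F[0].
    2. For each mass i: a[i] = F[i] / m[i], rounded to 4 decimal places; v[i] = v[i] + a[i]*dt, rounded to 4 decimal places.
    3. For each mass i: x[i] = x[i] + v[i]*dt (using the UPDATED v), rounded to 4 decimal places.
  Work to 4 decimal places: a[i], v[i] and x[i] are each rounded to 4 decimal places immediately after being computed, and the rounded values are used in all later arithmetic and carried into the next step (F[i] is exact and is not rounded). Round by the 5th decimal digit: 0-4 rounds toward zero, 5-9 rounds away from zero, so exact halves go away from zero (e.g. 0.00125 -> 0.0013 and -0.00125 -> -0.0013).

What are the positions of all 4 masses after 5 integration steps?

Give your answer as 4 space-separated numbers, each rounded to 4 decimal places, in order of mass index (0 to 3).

Answer: 4.1328 7.4655 11.6688 16.7686

Derivation:
Step 0: x=[2.0000 7.0000 13.0000 17.0000] v=[0.0000 0.0000 0.0000 0.0000]
Step 1: x=[2.1875 7.0313 12.8750 17.0000] v=[0.7500 0.1250 -0.5000 0.0000]
Step 2: x=[2.5410 7.0938 12.6426 16.9922] v=[1.4141 0.2500 -0.9297 -0.0313]
Step 3: x=[3.0203 7.1874 12.3352 16.9625] v=[1.9171 0.3745 -1.2295 -0.1187]
Step 4: x=[3.5713 7.3117 11.9953 16.8936] v=[2.2038 0.4971 -1.3596 -0.2755]
Step 5: x=[4.1328 7.4655 11.6688 16.7686] v=[2.2461 0.6150 -1.3059 -0.5001]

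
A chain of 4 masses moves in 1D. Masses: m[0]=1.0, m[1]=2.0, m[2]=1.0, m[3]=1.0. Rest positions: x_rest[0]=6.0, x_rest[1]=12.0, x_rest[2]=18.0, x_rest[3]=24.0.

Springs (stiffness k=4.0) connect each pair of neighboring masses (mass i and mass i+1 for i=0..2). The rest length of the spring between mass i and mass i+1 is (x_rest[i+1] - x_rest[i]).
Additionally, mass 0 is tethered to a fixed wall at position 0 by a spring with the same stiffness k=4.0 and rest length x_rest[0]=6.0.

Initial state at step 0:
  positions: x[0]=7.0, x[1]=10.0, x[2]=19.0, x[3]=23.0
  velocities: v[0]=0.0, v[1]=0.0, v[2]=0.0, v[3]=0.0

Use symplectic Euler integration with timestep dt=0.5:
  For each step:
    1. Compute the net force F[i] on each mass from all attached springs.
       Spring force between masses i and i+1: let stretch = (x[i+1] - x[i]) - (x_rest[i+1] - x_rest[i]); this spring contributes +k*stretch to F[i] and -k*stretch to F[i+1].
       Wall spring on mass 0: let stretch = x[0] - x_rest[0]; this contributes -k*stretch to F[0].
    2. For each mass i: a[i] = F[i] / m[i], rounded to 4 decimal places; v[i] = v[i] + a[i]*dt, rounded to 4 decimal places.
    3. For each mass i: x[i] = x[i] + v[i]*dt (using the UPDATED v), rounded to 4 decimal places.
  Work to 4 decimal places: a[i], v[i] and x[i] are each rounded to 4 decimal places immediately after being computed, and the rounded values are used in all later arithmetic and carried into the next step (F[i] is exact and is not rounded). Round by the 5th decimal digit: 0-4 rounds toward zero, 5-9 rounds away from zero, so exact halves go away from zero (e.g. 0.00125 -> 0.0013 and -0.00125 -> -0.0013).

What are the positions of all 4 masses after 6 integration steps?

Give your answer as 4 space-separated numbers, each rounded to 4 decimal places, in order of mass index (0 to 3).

Step 0: x=[7.0000 10.0000 19.0000 23.0000] v=[0.0000 0.0000 0.0000 0.0000]
Step 1: x=[3.0000 13.0000 14.0000 25.0000] v=[-8.0000 6.0000 -10.0000 4.0000]
Step 2: x=[6.0000 11.5000 19.0000 22.0000] v=[6.0000 -3.0000 10.0000 -6.0000]
Step 3: x=[8.5000 11.0000 19.5000 22.0000] v=[5.0000 -1.0000 1.0000 0.0000]
Step 4: x=[5.0000 13.5000 14.0000 25.5000] v=[-7.0000 5.0000 -11.0000 7.0000]
Step 5: x=[5.0000 12.0000 19.5000 23.5000] v=[0.0000 -3.0000 11.0000 -4.0000]
Step 6: x=[7.0000 10.7500 21.5000 23.5000] v=[4.0000 -2.5000 4.0000 0.0000]

Answer: 7.0000 10.7500 21.5000 23.5000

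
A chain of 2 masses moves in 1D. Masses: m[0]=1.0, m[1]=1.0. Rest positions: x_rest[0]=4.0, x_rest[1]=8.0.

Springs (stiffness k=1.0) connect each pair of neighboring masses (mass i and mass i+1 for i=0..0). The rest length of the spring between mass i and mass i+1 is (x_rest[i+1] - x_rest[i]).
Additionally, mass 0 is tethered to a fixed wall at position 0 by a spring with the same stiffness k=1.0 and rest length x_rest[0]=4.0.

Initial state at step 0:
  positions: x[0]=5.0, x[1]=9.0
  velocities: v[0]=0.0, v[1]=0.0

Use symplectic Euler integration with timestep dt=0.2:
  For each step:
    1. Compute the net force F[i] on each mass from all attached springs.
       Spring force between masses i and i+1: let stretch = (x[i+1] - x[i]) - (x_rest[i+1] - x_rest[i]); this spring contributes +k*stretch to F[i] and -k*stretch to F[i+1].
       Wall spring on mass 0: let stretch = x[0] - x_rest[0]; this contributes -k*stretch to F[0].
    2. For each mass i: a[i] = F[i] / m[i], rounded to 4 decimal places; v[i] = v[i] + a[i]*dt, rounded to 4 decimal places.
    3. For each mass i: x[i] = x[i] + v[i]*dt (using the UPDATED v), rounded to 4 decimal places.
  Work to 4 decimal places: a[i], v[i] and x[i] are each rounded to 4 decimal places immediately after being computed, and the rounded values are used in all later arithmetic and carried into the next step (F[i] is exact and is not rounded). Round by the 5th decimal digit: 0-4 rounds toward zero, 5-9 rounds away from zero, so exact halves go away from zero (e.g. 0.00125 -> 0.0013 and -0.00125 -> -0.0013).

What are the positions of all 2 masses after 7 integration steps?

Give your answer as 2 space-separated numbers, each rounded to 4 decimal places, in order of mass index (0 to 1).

Answer: 4.2212 8.8355

Derivation:
Step 0: x=[5.0000 9.0000] v=[0.0000 0.0000]
Step 1: x=[4.9600 9.0000] v=[-0.2000 0.0000]
Step 2: x=[4.8832 8.9984] v=[-0.3840 -0.0080]
Step 3: x=[4.7757 8.9922] v=[-0.5376 -0.0310]
Step 4: x=[4.6458 8.9773] v=[-0.6494 -0.0743]
Step 5: x=[4.5033 8.9492] v=[-0.7123 -0.1406]
Step 6: x=[4.3585 8.9032] v=[-0.7238 -0.2298]
Step 7: x=[4.2212 8.8355] v=[-0.6866 -0.3387]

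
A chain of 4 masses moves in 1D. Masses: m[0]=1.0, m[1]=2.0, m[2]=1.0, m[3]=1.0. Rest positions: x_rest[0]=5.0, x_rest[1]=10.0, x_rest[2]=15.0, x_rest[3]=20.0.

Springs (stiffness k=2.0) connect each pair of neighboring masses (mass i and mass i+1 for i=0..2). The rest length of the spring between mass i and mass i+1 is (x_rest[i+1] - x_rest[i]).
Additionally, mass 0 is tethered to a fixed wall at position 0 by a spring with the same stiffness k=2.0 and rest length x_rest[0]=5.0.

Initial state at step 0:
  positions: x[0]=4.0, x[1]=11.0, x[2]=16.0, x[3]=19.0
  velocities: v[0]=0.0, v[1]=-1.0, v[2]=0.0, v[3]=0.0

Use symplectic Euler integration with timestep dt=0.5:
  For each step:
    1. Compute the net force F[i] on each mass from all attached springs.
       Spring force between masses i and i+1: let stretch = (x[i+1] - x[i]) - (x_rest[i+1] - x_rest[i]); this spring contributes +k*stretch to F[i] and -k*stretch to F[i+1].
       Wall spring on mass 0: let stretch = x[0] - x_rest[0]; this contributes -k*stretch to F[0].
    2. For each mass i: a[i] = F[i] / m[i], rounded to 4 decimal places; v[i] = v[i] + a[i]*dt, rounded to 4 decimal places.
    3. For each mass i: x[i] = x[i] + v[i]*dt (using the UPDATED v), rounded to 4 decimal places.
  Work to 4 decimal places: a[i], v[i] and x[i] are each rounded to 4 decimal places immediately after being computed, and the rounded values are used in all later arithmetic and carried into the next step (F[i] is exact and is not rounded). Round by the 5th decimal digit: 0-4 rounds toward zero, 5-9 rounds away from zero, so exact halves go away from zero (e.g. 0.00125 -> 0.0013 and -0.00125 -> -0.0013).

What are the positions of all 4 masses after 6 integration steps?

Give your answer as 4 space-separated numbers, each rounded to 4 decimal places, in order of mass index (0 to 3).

Answer: 3.5859 9.4024 14.6172 18.7266

Derivation:
Step 0: x=[4.0000 11.0000 16.0000 19.0000] v=[0.0000 -1.0000 0.0000 0.0000]
Step 1: x=[5.5000 10.0000 15.0000 20.0000] v=[3.0000 -2.0000 -2.0000 2.0000]
Step 2: x=[6.5000 9.1250 14.0000 21.0000] v=[2.0000 -1.7500 -2.0000 2.0000]
Step 3: x=[5.5625 8.8125 14.0625 21.0000] v=[-1.8750 -0.6250 0.1250 0.0000]
Step 4: x=[3.4688 9.0000 14.9688 20.0313] v=[-4.1875 0.3750 1.8125 -1.9375]
Step 5: x=[2.4063 9.2969 15.4219 19.0313] v=[-2.1251 0.5938 0.9062 -2.0000]
Step 6: x=[3.5859 9.4024 14.6172 18.7266] v=[2.3592 0.2110 -1.6094 -0.6094]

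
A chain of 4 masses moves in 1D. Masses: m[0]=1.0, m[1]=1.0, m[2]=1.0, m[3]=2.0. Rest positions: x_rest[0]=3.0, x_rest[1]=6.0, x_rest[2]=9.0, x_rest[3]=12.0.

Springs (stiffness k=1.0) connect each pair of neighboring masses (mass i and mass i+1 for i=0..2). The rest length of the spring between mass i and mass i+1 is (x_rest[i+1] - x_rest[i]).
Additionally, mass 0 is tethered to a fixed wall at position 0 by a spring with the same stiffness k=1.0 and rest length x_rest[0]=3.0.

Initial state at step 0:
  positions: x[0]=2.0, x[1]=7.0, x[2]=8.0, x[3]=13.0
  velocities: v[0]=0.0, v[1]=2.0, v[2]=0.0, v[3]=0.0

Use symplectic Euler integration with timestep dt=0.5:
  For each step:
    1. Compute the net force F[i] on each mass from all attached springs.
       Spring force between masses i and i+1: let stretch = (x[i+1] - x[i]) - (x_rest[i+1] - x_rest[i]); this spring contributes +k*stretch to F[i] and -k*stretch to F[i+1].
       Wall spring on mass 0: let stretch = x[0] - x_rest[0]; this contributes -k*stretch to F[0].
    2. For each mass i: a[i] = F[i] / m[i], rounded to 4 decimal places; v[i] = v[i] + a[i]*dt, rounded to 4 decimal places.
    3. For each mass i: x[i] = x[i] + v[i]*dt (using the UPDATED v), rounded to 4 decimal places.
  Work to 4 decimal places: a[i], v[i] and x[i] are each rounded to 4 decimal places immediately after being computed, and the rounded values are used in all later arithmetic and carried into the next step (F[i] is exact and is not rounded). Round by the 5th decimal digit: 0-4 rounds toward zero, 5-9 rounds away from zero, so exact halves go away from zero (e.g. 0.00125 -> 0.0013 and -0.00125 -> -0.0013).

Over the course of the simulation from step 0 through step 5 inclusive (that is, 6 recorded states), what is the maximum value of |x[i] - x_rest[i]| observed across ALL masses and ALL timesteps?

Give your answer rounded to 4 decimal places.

Step 0: x=[2.0000 7.0000 8.0000 13.0000] v=[0.0000 2.0000 0.0000 0.0000]
Step 1: x=[2.7500 7.0000 9.0000 12.7500] v=[1.5000 0.0000 2.0000 -0.5000]
Step 2: x=[3.8750 6.4375 10.4375 12.4063] v=[2.2500 -1.1250 2.8750 -0.6875]
Step 3: x=[4.6719 6.2344 11.3672 12.1915] v=[1.5938 -0.4063 1.8594 -0.4297]
Step 4: x=[4.6915 6.9239 11.2198 12.2487] v=[0.0391 1.3789 -0.2949 0.1143]
Step 5: x=[4.0963 8.1293 10.2556 12.5523] v=[-1.1905 2.4107 -1.9284 0.6071]
Max displacement = 2.3672

Answer: 2.3672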